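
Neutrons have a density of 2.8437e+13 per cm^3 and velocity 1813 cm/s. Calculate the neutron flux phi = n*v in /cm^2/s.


phi = n * v
phi = 2.8437e+13 * 1813
phi = 5.1556e+16 /cm^2/s

5.1556e+16


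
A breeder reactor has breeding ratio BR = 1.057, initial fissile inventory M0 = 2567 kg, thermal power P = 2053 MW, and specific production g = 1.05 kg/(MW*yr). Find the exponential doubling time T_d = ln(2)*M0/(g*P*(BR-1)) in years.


Breeding gain G = BR - 1 = 1.057 - 1 = 0.057
Fissile production rate = g * P * G = 1.05 * 2053 * 0.057 = 122.87205 kg/yr
T_d = ln(2) * M0 / (g * P * G)
T_d = ln(2) * 2567 / 122.87205 = 14.481 yr

14.481


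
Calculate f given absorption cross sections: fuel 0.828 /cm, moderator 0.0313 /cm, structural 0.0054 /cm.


f = Sigma_a_fuel / (Sigma_a_fuel + Sigma_a_mod + Sigma_a_other)
f = 0.828 / (0.828 + 0.0313 + 0.0054)
f = 0.95756

0.95756


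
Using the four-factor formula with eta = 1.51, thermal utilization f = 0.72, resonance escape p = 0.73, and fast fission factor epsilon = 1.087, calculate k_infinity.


k_inf = eta * f * p * epsilon
k_inf = 1.51 * 0.72 * 0.73 * 1.087
k_inf = 0.86270

0.86270


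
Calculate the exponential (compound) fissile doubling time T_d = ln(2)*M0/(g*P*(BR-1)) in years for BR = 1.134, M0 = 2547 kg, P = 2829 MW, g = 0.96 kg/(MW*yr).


Breeding gain G = BR - 1 = 1.134 - 1 = 0.134
Fissile production rate = g * P * G = 0.96 * 2829 * 0.134 = 363.92256 kg/yr
T_d = ln(2) * M0 / (g * P * G)
T_d = ln(2) * 2547 / 363.92256 = 4.8512 yr

4.8512


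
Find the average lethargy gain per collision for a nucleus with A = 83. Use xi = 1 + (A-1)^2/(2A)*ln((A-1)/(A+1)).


xi = 1 + (A-1)^2/(2A) * ln((A-1)/(A+1))
xi = 1 + (83-1)^2/(2*83) * ln((83-1)/(83 +1))
xi = 0.023904

0.023904


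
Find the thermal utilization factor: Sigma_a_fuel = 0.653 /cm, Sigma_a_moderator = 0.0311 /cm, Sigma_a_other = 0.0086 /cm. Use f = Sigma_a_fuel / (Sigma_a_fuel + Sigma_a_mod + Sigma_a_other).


f = Sigma_a_fuel / (Sigma_a_fuel + Sigma_a_mod + Sigma_a_other)
f = 0.653 / (0.653 + 0.0311 + 0.0086)
f = 0.94269

0.94269


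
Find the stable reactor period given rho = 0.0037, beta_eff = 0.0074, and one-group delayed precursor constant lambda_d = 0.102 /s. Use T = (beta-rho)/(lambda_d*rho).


T = (beta - rho) / (lambda_d * rho)
T = (0.0074 - 0.0037) / (0.102 * 0.0037)
T = 9.8039 s

9.8039


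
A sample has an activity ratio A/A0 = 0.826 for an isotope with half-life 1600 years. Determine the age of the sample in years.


lambda = ln(2) / t_half = ln(2) / 1600 = 4.332170e-04 /yr
t = -ln(A/A0) / lambda
t = -ln(0.826) / 4.332170e-04
t = 441.26 yr

441.26


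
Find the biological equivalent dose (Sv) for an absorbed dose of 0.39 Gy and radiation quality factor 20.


H = D * Q
H = 0.39 * 20
H = 7.8000 Sv

7.8000


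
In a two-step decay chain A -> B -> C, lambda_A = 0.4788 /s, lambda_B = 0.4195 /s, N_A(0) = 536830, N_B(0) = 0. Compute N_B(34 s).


N_B(t) = lambda_A * N_A0 / (lambda_B - lambda_A) * [exp(-lambda_A*t) - exp(-lambda_B*t)]
exp(-0.4788*34) = 8.512032e-08; exp(-0.4195*34) = 6.392310e-07
N_B = 0.4788 * 536830 / (0.4195 - 0.4788) * (8.512032e-08 - 6.392310e-07)
N_B = 2.4018

2.4018


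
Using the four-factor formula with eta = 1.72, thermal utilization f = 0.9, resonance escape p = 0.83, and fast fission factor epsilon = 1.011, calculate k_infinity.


k_inf = eta * f * p * epsilon
k_inf = 1.72 * 0.9 * 0.83 * 1.011
k_inf = 1.2990

1.2990


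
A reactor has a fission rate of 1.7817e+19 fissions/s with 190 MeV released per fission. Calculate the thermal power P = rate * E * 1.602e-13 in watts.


P = fission_rate * E_MeV * 1.602e-13
P = 1.7817e+19 * 190 * 1.602e-13
P = 5.4231e+08 W

5.4231e+08


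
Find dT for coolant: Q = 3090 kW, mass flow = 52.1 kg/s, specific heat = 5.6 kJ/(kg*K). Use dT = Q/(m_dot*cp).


dT = Q / (m_dot * cp)
dT = 3090 / (52.1 * 5.6)
dT = 10.591 C

10.591


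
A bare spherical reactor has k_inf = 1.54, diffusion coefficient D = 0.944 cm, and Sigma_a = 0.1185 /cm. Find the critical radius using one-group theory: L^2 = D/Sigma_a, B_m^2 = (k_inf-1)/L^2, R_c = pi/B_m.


L^2 = D / Sigma_a = 0.944 / 0.1185 = 7.966245 cm^2
B_m^2 = (k_inf - 1) / L^2 = (1.54 - 1) / 7.966245 = 0.06778601 /cm^2
For a bare sphere: B_g = pi/R, so R_c = pi / sqrt(B_m^2)
R_c = pi / sqrt(0.06778601) = 12.066 cm

12.066


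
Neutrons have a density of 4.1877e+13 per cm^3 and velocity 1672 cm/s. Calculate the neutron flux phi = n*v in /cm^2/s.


phi = n * v
phi = 4.1877e+13 * 1672
phi = 7.0018e+16 /cm^2/s

7.0018e+16


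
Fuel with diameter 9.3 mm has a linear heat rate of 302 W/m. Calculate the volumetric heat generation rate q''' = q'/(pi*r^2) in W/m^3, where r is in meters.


r = D / 2 / 1000 = 9.3 / 2 / 1000 = 0.00465 m
q''' = q' / (pi * r^2)
q''' = 302 / (pi * 0.00465^2)
q''' = 4.4458e+06 W/m^3

4.4458e+06


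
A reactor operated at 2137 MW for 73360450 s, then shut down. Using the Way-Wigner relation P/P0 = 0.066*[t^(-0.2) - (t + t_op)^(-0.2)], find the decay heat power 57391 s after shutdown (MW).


P/P0 = 0.066 * [t^(-0.2) - (t + t_op)^(-0.2)]
P/P0 = 0.066 * [57391^(-0.2) - (57391 + 73360450)^(-0.2)]
P/P0 = 0.066 * [0.1117458 - 0.02672020] = 0.005611690
P = 2137 * 0.005611690 = 11.992 MW

11.992


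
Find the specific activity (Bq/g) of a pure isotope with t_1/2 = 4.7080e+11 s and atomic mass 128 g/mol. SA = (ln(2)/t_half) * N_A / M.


lambda = ln(2) / t_half = ln(2) / 4.7080e+11 = 1.472275e-12 /s
SA = lambda * N_A / M
SA = 1.472275e-12 * 6.022e23 / 128
SA = 6.9266e+09 Bq/g

6.9266e+09


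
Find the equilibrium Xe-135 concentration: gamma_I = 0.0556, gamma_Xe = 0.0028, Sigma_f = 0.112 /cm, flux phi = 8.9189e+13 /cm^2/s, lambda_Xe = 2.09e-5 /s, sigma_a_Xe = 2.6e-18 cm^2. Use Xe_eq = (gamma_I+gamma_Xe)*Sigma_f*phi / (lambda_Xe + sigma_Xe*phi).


Xe_eq = (gamma_I + gamma_Xe) * Sigma_f * phi / (lambda_Xe + sigma_Xe * phi)
Numerator = (0.0556 + 0.0028) * 0.112 * 8.9189e+13 = 5.833674e+11
Denominator = 2.09e-5 + 2.6e-18 * 8.9189e+13 = 2.527914e-04
Xe_eq = 5.833674e+11 / 2.527914e-04 = 2.3077e+15 /cm^3

2.3077e+15


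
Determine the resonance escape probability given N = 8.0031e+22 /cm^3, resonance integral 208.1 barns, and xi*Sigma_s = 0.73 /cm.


p = exp(-N * I * 1e-24 / (xi*Sigma_s))
p = exp(-8.0031e+22 * 208.1 * 1e-24 / 0.73)
p = 1.2356e-10

1.2356e-10


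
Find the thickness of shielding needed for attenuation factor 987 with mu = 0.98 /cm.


x = ln(factor) / mu
x = ln(987) / 0.98
x = 7.0354 cm

7.0354


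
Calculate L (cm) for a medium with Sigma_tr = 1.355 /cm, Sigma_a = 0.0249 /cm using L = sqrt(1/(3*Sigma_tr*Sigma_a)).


D = 1 / (3 * Sigma_tr) = 1 / (3 * 1.355) = 0.2460025 cm
L = sqrt(D / Sigma_a)
L = sqrt(0.2460025 / 0.0249)
L = 3.1432 cm

3.1432


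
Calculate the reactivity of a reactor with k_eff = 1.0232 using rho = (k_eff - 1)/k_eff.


rho = (k_eff - 1) / k_eff
rho = (1.0232 - 1) / 1.0232
rho = 0.022674

0.022674


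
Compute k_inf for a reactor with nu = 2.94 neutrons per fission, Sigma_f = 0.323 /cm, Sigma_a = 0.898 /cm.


k_inf = nu * Sigma_f / Sigma_a
k_inf = 2.94 * 0.323 / 0.898
k_inf = 1.0575

1.0575


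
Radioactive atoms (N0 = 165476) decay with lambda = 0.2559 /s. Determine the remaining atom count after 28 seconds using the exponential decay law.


N = N0 * exp(-lambda * t)
N = 165476 * exp(-0.2559 * 28)
N = 127.92

127.92


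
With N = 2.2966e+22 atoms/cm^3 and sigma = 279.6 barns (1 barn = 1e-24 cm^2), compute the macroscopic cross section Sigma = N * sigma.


Sigma = N * sigma_barns * 1e-24
Sigma = 2.2966e+22 * 279.6 * 1e-24
Sigma = 6.4213 /cm

6.4213


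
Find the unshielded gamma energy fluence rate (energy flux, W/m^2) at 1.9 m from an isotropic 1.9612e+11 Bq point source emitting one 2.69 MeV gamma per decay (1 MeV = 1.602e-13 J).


psi = A * E * 1.602e-13 / (4*pi*r^2)
psi = 1.9612e+11 * 2.69 * 1.602e-13 / (4*pi*1.9^2)
psi = 0.0018630 W/m^2

0.0018630


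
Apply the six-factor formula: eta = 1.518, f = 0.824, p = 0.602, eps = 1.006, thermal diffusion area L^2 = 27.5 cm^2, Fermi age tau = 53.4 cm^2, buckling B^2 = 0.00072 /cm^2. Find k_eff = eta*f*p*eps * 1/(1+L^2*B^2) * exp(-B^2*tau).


k_inf = eta*f*p*eps = 1.518*0.824*0.602*1.006 = 0.7575189
P_TNL = 1/(1 + L^2*B^2) = 1/(1 + 27.5*0.00072) = 0.9805844
P_FNL = exp(-B^2*tau) = exp(-0.00072*53.4) = 0.9622817
k_eff = k_inf * P_TNL * P_FNL = 0.7575189 * 0.9805844 * 0.9622817
k_eff = 0.71479

0.71479


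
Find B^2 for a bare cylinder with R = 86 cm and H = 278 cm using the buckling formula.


B^2 = (2.405/R)^2 + (pi/H)^2
B^2 = (2.405/86)^2 + (pi/278)^2
B^2 = 9.0975e-04 /cm^2

9.0975e-04


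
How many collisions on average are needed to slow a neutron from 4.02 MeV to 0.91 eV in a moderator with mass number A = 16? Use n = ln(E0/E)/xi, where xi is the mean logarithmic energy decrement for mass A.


xi = 1 + (A-1)^2/(2A)*ln((A-1)/(A+1)) = 0.1199467 (for A = 16)
n = ln(E0/E) / xi
n = ln(4.02e6 / 0.91) / 0.1199467
n = ln(4.417582e+06) / 0.1199467 = 127.57

127.57


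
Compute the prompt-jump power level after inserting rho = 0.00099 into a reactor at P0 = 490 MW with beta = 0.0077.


P1/P0 = beta / (beta - rho)
P1/P0 = 0.0077 / (0.0077 - 0.00099) = 1.147541
P1 = 490 * 1.147541 = 562.30 MW

562.30


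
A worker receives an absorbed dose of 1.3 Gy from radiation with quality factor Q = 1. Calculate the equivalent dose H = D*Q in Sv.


H = D * Q
H = 1.3 * 1
H = 1.3000 Sv

1.3000


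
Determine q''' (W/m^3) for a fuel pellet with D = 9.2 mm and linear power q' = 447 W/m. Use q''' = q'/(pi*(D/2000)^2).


r = D / 2 / 1000 = 9.2 / 2 / 1000 = 0.0046 m
q''' = q' / (pi * r^2)
q''' = 447 / (pi * 0.0046^2)
q''' = 6.7242e+06 W/m^3

6.7242e+06


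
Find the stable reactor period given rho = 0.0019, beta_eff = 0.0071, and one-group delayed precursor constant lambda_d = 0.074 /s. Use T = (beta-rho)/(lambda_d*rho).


T = (beta - rho) / (lambda_d * rho)
T = (0.0071 - 0.0019) / (0.074 * 0.0019)
T = 36.984 s

36.984


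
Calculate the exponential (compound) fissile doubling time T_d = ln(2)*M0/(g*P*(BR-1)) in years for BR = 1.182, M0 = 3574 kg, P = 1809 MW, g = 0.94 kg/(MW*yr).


Breeding gain G = BR - 1 = 1.182 - 1 = 0.182
Fissile production rate = g * P * G = 0.94 * 1809 * 0.182 = 309.48372 kg/yr
T_d = ln(2) * M0 / (g * P * G)
T_d = ln(2) * 3574 / 309.48372 = 8.0046 yr

8.0046


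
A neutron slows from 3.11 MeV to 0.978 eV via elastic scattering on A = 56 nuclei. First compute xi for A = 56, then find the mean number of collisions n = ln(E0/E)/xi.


xi = 1 + (A-1)^2/(2A)*ln((A-1)/(A+1)) = 0.03529286 (for A = 56)
n = ln(E0/E) / xi
n = ln(3.11e6 / 0.978) / 0.03529286
n = ln(3.179959e+06) / 0.03529286 = 424.23

424.23


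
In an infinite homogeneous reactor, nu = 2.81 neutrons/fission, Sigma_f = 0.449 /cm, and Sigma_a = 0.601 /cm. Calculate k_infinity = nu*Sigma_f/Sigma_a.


k_inf = nu * Sigma_f / Sigma_a
k_inf = 2.81 * 0.449 / 0.601
k_inf = 2.0993

2.0993


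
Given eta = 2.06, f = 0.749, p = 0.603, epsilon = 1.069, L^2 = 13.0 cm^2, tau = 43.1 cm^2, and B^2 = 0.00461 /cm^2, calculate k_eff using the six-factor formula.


k_inf = eta*f*p*eps = 2.06*0.749*0.603*1.069 = 0.9945899
P_TNL = 1/(1 + L^2*B^2) = 1/(1 + 13.0*0.00461) = 0.9434585
P_FNL = exp(-B^2*tau) = exp(-0.00461*43.1) = 0.8198032
k_eff = k_inf * P_TNL * P_FNL = 0.9945899 * 0.9434585 * 0.8198032
k_eff = 0.76927

0.76927


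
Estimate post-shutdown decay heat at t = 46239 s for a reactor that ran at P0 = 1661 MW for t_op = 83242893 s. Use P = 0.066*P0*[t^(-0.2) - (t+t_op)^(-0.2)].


P/P0 = 0.066 * [t^(-0.2) - (t + t_op)^(-0.2)]
P/P0 = 0.066 * [46239^(-0.2) - (46239 + 83242893)^(-0.2)]
P/P0 = 0.066 * [0.1166805 - 0.02605448] = 0.005981317
P = 1661 * 0.005981317 = 9.9350 MW

9.9350


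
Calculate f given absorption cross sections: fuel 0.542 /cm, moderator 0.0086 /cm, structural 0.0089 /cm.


f = Sigma_a_fuel / (Sigma_a_fuel + Sigma_a_mod + Sigma_a_other)
f = 0.542 / (0.542 + 0.0086 + 0.0089)
f = 0.96872

0.96872


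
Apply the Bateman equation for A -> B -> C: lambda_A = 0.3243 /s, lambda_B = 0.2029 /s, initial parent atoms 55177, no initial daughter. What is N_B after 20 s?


N_B(t) = lambda_A * N_A0 / (lambda_B - lambda_A) * [exp(-lambda_A*t) - exp(-lambda_B*t)]
exp(-0.3243*20) = 0.001524635; exp(-0.2029*20) = 0.01728355
N_B = 0.3243 * 55177 / (0.2029 - 0.3243) * (0.001524635 - 0.01728355)
N_B = 2322.8

2322.8


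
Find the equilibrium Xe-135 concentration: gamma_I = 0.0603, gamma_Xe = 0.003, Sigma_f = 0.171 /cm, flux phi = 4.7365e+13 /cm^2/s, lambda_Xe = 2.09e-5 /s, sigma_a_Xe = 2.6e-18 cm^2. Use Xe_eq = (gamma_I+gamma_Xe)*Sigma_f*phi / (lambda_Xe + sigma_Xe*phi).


Xe_eq = (gamma_I + gamma_Xe) * Sigma_f * phi / (lambda_Xe + sigma_Xe * phi)
Numerator = (0.0603 + 0.003) * 0.171 * 4.7365e+13 = 5.126930e+11
Denominator = 2.09e-5 + 2.6e-18 * 4.7365e+13 = 1.440490e-04
Xe_eq = 5.126930e+11 / 1.440490e-04 = 3.5592e+15 /cm^3

3.5592e+15


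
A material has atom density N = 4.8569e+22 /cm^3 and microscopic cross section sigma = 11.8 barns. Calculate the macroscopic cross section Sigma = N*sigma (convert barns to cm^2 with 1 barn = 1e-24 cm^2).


Sigma = N * sigma_barns * 1e-24
Sigma = 4.8569e+22 * 11.8 * 1e-24
Sigma = 0.57311 /cm

0.57311


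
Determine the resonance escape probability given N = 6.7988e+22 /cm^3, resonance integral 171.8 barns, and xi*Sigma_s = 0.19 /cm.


p = exp(-N * I * 1e-24 / (xi*Sigma_s))
p = exp(-6.7988e+22 * 171.8 * 1e-24 / 0.19)
p = 2.0024e-27

2.0024e-27


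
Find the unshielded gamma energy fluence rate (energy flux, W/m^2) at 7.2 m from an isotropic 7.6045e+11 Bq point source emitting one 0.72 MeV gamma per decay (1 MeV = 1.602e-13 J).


psi = A * E * 1.602e-13 / (4*pi*r^2)
psi = 7.6045e+11 * 0.72 * 1.602e-13 / (4*pi*7.2^2)
psi = 1.3465e-04 W/m^2

1.3465e-04


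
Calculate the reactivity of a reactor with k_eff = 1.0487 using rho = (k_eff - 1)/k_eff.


rho = (k_eff - 1) / k_eff
rho = (1.0487 - 1) / 1.0487
rho = 0.046438

0.046438


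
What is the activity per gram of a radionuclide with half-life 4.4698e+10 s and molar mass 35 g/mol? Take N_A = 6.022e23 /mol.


lambda = ln(2) / t_half = ln(2) / 4.4698e+10 = 1.550734e-11 /s
SA = lambda * N_A / M
SA = 1.550734e-11 * 6.022e23 / 35
SA = 2.6681e+11 Bq/g

2.6681e+11


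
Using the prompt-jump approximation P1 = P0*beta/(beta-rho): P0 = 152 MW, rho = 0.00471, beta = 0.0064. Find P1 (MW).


P1/P0 = beta / (beta - rho)
P1/P0 = 0.0064 / (0.0064 - 0.00471) = 3.786982
P1 = 152 * 3.786982 = 575.62 MW

575.62


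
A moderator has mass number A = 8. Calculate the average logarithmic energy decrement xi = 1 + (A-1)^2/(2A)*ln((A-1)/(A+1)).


xi = 1 + (A-1)^2/(2A) * ln((A-1)/(A+1))
xi = 1 + (8-1)^2/(2*8) * ln((8-1)/(8 +1))
xi = 0.23035

0.23035


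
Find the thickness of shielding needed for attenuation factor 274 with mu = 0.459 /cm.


x = ln(factor) / mu
x = ln(274) / 0.459
x = 12.229 cm

12.229


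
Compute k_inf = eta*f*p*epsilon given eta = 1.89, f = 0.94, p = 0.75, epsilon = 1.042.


k_inf = eta * f * p * epsilon
k_inf = 1.89 * 0.94 * 0.75 * 1.042
k_inf = 1.3884

1.3884


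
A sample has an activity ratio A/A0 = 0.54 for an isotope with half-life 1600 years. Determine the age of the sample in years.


lambda = ln(2) / t_half = ln(2) / 1600 = 4.332170e-04 /yr
t = -ln(A/A0) / lambda
t = -ln(0.54) / 4.332170e-04
t = 1422.3 yr

1422.3


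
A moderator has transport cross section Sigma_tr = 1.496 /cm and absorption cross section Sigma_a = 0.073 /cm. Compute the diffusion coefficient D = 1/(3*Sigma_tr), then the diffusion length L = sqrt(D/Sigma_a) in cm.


D = 1 / (3 * Sigma_tr) = 1 / (3 * 1.496) = 0.2228164 cm
L = sqrt(D / Sigma_a)
L = sqrt(0.2228164 / 0.073)
L = 1.7471 cm

1.7471


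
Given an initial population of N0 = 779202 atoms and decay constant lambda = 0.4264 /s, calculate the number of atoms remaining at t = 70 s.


N = N0 * exp(-lambda * t)
N = 779202 * exp(-0.4264 * 70)
N = 8.4884e-08

8.4884e-08


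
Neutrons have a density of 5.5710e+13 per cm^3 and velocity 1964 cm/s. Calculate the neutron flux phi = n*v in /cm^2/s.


phi = n * v
phi = 5.5710e+13 * 1964
phi = 1.0941e+17 /cm^2/s

1.0941e+17


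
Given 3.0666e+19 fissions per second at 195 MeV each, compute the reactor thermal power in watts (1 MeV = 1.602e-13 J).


P = fission_rate * E_MeV * 1.602e-13
P = 3.0666e+19 * 195 * 1.602e-13
P = 9.5798e+08 W

9.5798e+08


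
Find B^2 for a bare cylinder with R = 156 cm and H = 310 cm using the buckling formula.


B^2 = (2.405/R)^2 + (pi/H)^2
B^2 = (2.405/156)^2 + (pi/310)^2
B^2 = 3.4038e-04 /cm^2

3.4038e-04


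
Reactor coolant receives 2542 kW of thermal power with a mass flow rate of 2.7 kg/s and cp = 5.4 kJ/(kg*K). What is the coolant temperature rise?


dT = Q / (m_dot * cp)
dT = 2542 / (2.7 * 5.4)
dT = 174.35 C

174.35


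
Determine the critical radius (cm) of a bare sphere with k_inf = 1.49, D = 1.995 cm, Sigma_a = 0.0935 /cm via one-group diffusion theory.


L^2 = D / Sigma_a = 1.995 / 0.0935 = 21.33690 cm^2
B_m^2 = (k_inf - 1) / L^2 = (1.49 - 1) / 21.33690 = 0.02296491 /cm^2
For a bare sphere: B_g = pi/R, so R_c = pi / sqrt(B_m^2)
R_c = pi / sqrt(0.02296491) = 20.731 cm

20.731


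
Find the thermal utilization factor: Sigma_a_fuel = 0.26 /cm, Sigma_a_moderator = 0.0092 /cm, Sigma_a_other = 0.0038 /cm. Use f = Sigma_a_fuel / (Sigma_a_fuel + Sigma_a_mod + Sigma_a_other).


f = Sigma_a_fuel / (Sigma_a_fuel + Sigma_a_mod + Sigma_a_other)
f = 0.26 / (0.26 + 0.0092 + 0.0038)
f = 0.95238

0.95238


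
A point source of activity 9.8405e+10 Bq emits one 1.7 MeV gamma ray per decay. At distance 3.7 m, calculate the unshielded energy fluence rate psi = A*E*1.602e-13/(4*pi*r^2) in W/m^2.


psi = A * E * 1.602e-13 / (4*pi*r^2)
psi = 9.8405e+10 * 1.7 * 1.602e-13 / (4*pi*3.7^2)
psi = 1.5578e-04 W/m^2

1.5578e-04


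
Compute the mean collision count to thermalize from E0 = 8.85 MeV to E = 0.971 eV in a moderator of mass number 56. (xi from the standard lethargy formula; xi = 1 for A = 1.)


xi = 1 + (A-1)^2/(2A)*ln((A-1)/(A+1)) = 0.03529286 (for A = 56)
n = ln(E0/E) / xi
n = ln(8.85e6 / 0.971) / 0.03529286
n = ln(9.114315e+06) / 0.03529286 = 454.07

454.07


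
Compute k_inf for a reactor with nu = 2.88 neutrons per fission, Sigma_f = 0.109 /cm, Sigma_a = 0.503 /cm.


k_inf = nu * Sigma_f / Sigma_a
k_inf = 2.88 * 0.109 / 0.503
k_inf = 0.62410

0.62410


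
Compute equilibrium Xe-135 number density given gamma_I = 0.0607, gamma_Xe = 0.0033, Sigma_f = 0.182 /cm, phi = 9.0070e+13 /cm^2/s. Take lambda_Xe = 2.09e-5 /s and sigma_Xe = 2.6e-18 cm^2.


Xe_eq = (gamma_I + gamma_Xe) * Sigma_f * phi / (lambda_Xe + sigma_Xe * phi)
Numerator = (0.0607 + 0.0033) * 0.182 * 9.0070e+13 = 1.049135e+12
Denominator = 2.09e-5 + 2.6e-18 * 9.0070e+13 = 2.550820e-04
Xe_eq = 1.049135e+12 / 2.550820e-04 = 4.1129e+15 /cm^3

4.1129e+15


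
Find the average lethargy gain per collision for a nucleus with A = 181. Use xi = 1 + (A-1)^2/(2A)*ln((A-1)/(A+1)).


xi = 1 + (A-1)^2/(2A) * ln((A-1)/(A+1))
xi = 1 + (181-1)^2/(2*181) * ln((181-1)/(181 +1))
xi = 0.011009

0.011009


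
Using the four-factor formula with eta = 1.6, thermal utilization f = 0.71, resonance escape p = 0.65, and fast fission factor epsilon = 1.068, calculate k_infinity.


k_inf = eta * f * p * epsilon
k_inf = 1.6 * 0.71 * 0.65 * 1.068
k_inf = 0.78861

0.78861


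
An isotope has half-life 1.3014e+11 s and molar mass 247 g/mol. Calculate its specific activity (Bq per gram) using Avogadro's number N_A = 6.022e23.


lambda = ln(2) / t_half = ln(2) / 1.3014e+11 = 5.326166e-12 /s
SA = lambda * N_A / M
SA = 5.326166e-12 * 6.022e23 / 247
SA = 1.2985e+10 Bq/g

1.2985e+10


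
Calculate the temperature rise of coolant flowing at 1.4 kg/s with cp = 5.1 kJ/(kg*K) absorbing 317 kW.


dT = Q / (m_dot * cp)
dT = 317 / (1.4 * 5.1)
dT = 44.398 C

44.398


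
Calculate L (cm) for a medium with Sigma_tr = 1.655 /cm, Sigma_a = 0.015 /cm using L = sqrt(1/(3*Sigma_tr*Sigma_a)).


D = 1 / (3 * Sigma_tr) = 1 / (3 * 1.655) = 0.2014099 cm
L = sqrt(D / Sigma_a)
L = sqrt(0.2014099 / 0.015)
L = 3.6643 cm

3.6643


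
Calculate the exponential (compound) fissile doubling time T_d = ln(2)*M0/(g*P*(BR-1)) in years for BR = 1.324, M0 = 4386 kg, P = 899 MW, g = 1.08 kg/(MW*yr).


Breeding gain G = BR - 1 = 1.324 - 1 = 0.324
Fissile production rate = g * P * G = 1.08 * 899 * 0.324 = 314.57808 kg/yr
T_d = ln(2) * M0 / (g * P * G)
T_d = ln(2) * 4386 / 314.57808 = 9.6642 yr

9.6642


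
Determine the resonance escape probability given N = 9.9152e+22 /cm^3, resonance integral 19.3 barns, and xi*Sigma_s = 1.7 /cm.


p = exp(-N * I * 1e-24 / (xi*Sigma_s))
p = exp(-9.9152e+22 * 19.3 * 1e-24 / 1.7)
p = 0.32444

0.32444


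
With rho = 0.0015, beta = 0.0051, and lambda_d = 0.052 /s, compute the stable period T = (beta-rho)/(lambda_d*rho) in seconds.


T = (beta - rho) / (lambda_d * rho)
T = (0.0051 - 0.0015) / (0.052 * 0.0015)
T = 46.154 s

46.154


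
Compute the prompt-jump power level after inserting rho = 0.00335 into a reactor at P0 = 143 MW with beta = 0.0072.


P1/P0 = beta / (beta - rho)
P1/P0 = 0.0072 / (0.0072 - 0.00335) = 1.870130
P1 = 143 * 1.870130 = 267.43 MW

267.43


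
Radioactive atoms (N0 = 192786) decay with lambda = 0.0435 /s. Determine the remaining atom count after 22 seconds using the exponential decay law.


N = N0 * exp(-lambda * t)
N = 192786 * exp(-0.0435 * 22)
N = 74038

74038


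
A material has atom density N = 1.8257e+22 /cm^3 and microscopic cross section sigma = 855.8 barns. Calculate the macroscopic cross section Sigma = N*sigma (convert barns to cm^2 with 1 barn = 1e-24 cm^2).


Sigma = N * sigma_barns * 1e-24
Sigma = 1.8257e+22 * 855.8 * 1e-24
Sigma = 15.624 /cm

15.624


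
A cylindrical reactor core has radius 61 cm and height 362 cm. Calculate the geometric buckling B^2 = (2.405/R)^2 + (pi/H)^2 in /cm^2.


B^2 = (2.405/R)^2 + (pi/H)^2
B^2 = (2.405/61)^2 + (pi/362)^2
B^2 = 0.0016297 /cm^2

0.0016297


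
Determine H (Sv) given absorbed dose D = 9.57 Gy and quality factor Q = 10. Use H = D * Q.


H = D * Q
H = 9.57 * 10
H = 95.700 Sv

95.700


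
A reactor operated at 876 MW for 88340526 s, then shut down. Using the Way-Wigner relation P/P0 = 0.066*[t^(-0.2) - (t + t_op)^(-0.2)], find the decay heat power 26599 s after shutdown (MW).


P/P0 = 0.066 * [t^(-0.2) - (t + t_op)^(-0.2)]
P/P0 = 0.066 * [26599^(-0.2) - (26599 + 88340526)^(-0.2)]
P/P0 = 0.066 * [0.1303248 - 0.02574790] = 0.006902075
P = 876 * 0.006902075 = 6.0462 MW

6.0462


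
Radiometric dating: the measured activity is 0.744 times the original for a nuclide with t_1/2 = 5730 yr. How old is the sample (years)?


lambda = ln(2) / t_half = ln(2) / 5730 = 1.209681e-04 /yr
t = -ln(A/A0) / lambda
t = -ln(0.744) / 1.209681e-04
t = 2444.6 yr

2444.6


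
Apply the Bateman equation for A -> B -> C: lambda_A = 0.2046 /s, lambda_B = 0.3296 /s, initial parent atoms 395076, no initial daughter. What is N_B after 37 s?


N_B(t) = lambda_A * N_A0 / (lambda_B - lambda_A) * [exp(-lambda_A*t) - exp(-lambda_B*t)]
exp(-0.2046*37) = 5.155893e-04; exp(-0.3296*37) = 5.054660e-06
N_B = 0.2046 * 395076 / (0.3296 - 0.2046) * (5.155893e-04 - 5.054660e-06)
N_B = 330.14

330.14


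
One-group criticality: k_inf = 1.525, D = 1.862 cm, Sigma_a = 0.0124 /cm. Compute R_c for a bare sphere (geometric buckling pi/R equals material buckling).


L^2 = D / Sigma_a = 1.862 / 0.0124 = 150.1613 cm^2
B_m^2 = (k_inf - 1) / L^2 = (1.525 - 1) / 150.1613 = 0.003496240 /cm^2
For a bare sphere: B_g = pi/R, so R_c = pi / sqrt(B_m^2)
R_c = pi / sqrt(0.003496240) = 53.131 cm

53.131


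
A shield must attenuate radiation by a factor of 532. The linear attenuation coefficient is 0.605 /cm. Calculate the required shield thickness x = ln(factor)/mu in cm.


x = ln(factor) / mu
x = ln(532) / 0.605
x = 10.375 cm

10.375


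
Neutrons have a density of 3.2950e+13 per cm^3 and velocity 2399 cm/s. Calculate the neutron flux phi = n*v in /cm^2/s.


phi = n * v
phi = 3.2950e+13 * 2399
phi = 7.9047e+16 /cm^2/s

7.9047e+16


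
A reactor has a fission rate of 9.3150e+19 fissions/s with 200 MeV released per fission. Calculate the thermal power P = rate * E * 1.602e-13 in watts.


P = fission_rate * E_MeV * 1.602e-13
P = 9.3150e+19 * 200 * 1.602e-13
P = 2.9845e+09 W

2.9845e+09


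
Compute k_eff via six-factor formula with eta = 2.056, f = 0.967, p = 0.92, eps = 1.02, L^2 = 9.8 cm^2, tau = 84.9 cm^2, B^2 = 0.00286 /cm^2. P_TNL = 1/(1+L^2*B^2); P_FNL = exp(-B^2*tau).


k_inf = eta*f*p*eps = 2.056*0.967*0.92*1.02 = 1.865682
P_TNL = 1/(1 + L^2*B^2) = 1/(1 + 9.8*0.00286) = 0.9727362
P_FNL = exp(-B^2*tau) = exp(-0.00286*84.9) = 0.7844174
k_eff = k_inf * P_TNL * P_FNL = 1.865682 * 0.9727362 * 0.7844174
k_eff = 1.4236

1.4236


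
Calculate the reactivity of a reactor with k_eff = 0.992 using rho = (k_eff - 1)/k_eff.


rho = (k_eff - 1) / k_eff
rho = (0.992 - 1) / 0.992
rho = -0.0080645

-0.0080645


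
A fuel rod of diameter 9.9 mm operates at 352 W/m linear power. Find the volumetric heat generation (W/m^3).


r = D / 2 / 1000 = 9.9 / 2 / 1000 = 0.00495 m
q''' = q' / (pi * r^2)
q''' = 352 / (pi * 0.00495^2)
q''' = 4.5728e+06 W/m^3

4.5728e+06


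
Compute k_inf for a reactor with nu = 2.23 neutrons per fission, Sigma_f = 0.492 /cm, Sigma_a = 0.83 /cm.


k_inf = nu * Sigma_f / Sigma_a
k_inf = 2.23 * 0.492 / 0.83
k_inf = 1.3219

1.3219


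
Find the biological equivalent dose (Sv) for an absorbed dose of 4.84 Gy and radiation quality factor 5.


H = D * Q
H = 4.84 * 5
H = 24.200 Sv

24.200


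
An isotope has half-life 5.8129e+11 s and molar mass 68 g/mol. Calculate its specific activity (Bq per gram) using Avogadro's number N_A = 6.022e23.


lambda = ln(2) / t_half = ln(2) / 5.8129e+11 = 1.192429e-12 /s
SA = lambda * N_A / M
SA = 1.192429e-12 * 6.022e23 / 68
SA = 1.0560e+10 Bq/g

1.0560e+10


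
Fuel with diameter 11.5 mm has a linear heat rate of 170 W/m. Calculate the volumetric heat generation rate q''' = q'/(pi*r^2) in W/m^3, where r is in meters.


r = D / 2 / 1000 = 11.5 / 2 / 1000 = 0.00575 m
q''' = q' / (pi * r^2)
q''' = 170 / (pi * 0.00575^2)
q''' = 1.6367e+06 W/m^3

1.6367e+06


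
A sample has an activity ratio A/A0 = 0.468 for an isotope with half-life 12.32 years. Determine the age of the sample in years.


lambda = ln(2) / t_half = ln(2) / 12.32 = 0.05626195 /yr
t = -ln(A/A0) / lambda
t = -ln(0.468) / 0.05626195
t = 13.496 yr

13.496


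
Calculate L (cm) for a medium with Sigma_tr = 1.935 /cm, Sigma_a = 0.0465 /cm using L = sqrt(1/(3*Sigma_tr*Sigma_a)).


D = 1 / (3 * Sigma_tr) = 1 / (3 * 1.935) = 0.1722653 cm
L = sqrt(D / Sigma_a)
L = sqrt(0.1722653 / 0.0465)
L = 1.9247 cm

1.9247


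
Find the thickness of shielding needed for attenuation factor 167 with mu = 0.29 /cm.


x = ln(factor) / mu
x = ln(167) / 0.29
x = 17.648 cm

17.648


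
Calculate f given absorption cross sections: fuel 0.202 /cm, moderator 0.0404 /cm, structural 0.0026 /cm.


f = Sigma_a_fuel / (Sigma_a_fuel + Sigma_a_mod + Sigma_a_other)
f = 0.202 / (0.202 + 0.0404 + 0.0026)
f = 0.82449

0.82449


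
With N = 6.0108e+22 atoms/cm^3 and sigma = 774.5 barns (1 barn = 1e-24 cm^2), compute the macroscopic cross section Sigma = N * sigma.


Sigma = N * sigma_barns * 1e-24
Sigma = 6.0108e+22 * 774.5 * 1e-24
Sigma = 46.554 /cm

46.554


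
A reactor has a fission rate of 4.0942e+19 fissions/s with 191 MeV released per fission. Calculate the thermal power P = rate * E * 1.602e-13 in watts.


P = fission_rate * E_MeV * 1.602e-13
P = 4.0942e+19 * 191 * 1.602e-13
P = 1.2528e+09 W

1.2528e+09


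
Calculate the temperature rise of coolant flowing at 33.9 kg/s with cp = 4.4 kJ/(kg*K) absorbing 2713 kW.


dT = Q / (m_dot * cp)
dT = 2713 / (33.9 * 4.4)
dT = 18.189 C

18.189


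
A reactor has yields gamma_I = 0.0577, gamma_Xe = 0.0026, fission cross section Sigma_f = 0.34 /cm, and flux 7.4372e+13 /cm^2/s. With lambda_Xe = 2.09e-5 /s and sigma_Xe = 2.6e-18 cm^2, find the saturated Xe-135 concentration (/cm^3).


Xe_eq = (gamma_I + gamma_Xe) * Sigma_f * phi / (lambda_Xe + sigma_Xe * phi)
Numerator = (0.0577 + 0.0026) * 0.34 * 7.4372e+13 = 1.524775e+12
Denominator = 2.09e-5 + 2.6e-18 * 7.4372e+13 = 2.142672e-04
Xe_eq = 1.524775e+12 / 2.142672e-04 = 7.1162e+15 /cm^3

7.1162e+15


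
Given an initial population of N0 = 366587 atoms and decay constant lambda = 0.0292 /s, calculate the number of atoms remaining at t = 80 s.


N = N0 * exp(-lambda * t)
N = 366587 * exp(-0.0292 * 80)
N = 35454

35454


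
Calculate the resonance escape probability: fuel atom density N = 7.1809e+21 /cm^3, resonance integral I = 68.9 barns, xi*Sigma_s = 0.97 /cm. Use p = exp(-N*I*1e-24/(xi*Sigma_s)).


p = exp(-N * I * 1e-24 / (xi*Sigma_s))
p = exp(-7.1809e+21 * 68.9 * 1e-24 / 0.97)
p = 0.60046

0.60046


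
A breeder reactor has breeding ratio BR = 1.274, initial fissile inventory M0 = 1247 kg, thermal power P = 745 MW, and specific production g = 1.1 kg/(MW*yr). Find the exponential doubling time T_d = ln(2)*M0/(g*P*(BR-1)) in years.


Breeding gain G = BR - 1 = 1.274 - 1 = 0.274
Fissile production rate = g * P * G = 1.1 * 745 * 0.274 = 224.543 kg/yr
T_d = ln(2) * M0 / (g * P * G)
T_d = ln(2) * 1247 / 224.543 = 3.8494 yr

3.8494


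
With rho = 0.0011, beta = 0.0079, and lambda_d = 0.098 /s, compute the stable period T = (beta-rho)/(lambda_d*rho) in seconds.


T = (beta - rho) / (lambda_d * rho)
T = (0.0079 - 0.0011) / (0.098 * 0.0011)
T = 63.080 s

63.080


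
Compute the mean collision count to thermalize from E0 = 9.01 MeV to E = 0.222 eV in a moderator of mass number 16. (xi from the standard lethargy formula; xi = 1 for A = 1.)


xi = 1 + (A-1)^2/(2A)*ln((A-1)/(A+1)) = 0.1199467 (for A = 16)
n = ln(E0/E) / xi
n = ln(9.01e6 / 0.222) / 0.1199467
n = ln(4.058559e+07) / 0.1199467 = 146.06

146.06


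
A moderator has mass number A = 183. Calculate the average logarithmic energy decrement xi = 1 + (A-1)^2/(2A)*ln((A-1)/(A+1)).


xi = 1 + (A-1)^2/(2A) * ln((A-1)/(A+1))
xi = 1 + (183-1)^2/(2*183) * ln((183-1)/(183 +1))
xi = 0.010889

0.010889


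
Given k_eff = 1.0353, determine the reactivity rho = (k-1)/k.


rho = (k_eff - 1) / k_eff
rho = (1.0353 - 1) / 1.0353
rho = 0.034096

0.034096


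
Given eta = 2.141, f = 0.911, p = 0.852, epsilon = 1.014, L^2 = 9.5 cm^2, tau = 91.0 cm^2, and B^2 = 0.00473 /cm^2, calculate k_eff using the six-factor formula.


k_inf = eta*f*p*eps = 2.141*0.911*0.852*1.014 = 1.685049
P_TNL = 1/(1 + L^2*B^2) = 1/(1 + 9.5*0.00473) = 0.9569973
P_FNL = exp(-B^2*tau) = exp(-0.00473*91.0) = 0.6502294
k_eff = k_inf * P_TNL * P_FNL = 1.685049 * 0.9569973 * 0.6502294
k_eff = 1.0486

1.0486


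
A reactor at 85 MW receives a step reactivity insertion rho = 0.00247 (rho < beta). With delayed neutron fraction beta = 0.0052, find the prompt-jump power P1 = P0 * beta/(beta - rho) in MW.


P1/P0 = beta / (beta - rho)
P1/P0 = 0.0052 / (0.0052 - 0.00247) = 1.904762
P1 = 85 * 1.904762 = 161.90 MW

161.90


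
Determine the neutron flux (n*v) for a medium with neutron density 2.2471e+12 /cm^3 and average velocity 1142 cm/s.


phi = n * v
phi = 2.2471e+12 * 1142
phi = 2.5662e+15 /cm^2/s

2.5662e+15


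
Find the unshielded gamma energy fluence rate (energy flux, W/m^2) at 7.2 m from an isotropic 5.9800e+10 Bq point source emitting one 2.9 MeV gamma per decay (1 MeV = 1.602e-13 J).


psi = A * E * 1.602e-13 / (4*pi*r^2)
psi = 5.9800e+10 * 2.9 * 1.602e-13 / (4*pi*7.2^2)
psi = 4.2647e-05 W/m^2

4.2647e-05


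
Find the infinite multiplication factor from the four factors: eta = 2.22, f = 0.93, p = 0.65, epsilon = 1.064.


k_inf = eta * f * p * epsilon
k_inf = 2.22 * 0.93 * 0.65 * 1.064
k_inf = 1.4279

1.4279


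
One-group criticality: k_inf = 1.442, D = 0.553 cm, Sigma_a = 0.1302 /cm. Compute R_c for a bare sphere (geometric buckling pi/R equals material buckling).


L^2 = D / Sigma_a = 0.553 / 0.1302 = 4.247312 cm^2
B_m^2 = (k_inf - 1) / L^2 = (1.442 - 1) / 4.247312 = 0.1040658 /cm^2
For a bare sphere: B_g = pi/R, so R_c = pi / sqrt(B_m^2)
R_c = pi / sqrt(0.1040658) = 9.7386 cm

9.7386


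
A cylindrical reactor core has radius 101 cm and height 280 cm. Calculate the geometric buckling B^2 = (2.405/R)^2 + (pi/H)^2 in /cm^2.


B^2 = (2.405/R)^2 + (pi/H)^2
B^2 = (2.405/101)^2 + (pi/280)^2
B^2 = 6.9289e-04 /cm^2

6.9289e-04


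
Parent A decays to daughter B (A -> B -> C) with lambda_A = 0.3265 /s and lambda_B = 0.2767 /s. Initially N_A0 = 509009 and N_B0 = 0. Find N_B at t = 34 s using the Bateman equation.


N_B(t) = lambda_A * N_A0 / (lambda_B - lambda_A) * [exp(-lambda_A*t) - exp(-lambda_B*t)]
exp(-0.3265*34) = 1.509722e-05; exp(-0.2767*34) = 8.208133e-05
N_B = 0.3265 * 509009 / (0.2767 - 0.3265) * (1.509722e-05 - 8.208133e-05)
N_B = 223.54

223.54


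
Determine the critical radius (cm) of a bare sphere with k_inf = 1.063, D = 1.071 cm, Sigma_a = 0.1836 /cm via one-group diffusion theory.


L^2 = D / Sigma_a = 1.071 / 0.1836 = 5.833333 cm^2
B_m^2 = (k_inf - 1) / L^2 = (1.063 - 1) / 5.833333 = 0.01080000 /cm^2
For a bare sphere: B_g = pi/R, so R_c = pi / sqrt(B_m^2)
R_c = pi / sqrt(0.01080000) = 30.230 cm

30.230


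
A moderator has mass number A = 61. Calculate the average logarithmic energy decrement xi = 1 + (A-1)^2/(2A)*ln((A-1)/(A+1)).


xi = 1 + (A-1)^2/(2A) * ln((A-1)/(A+1))
xi = 1 + (61-1)^2/(2*61) * ln((61-1)/(61 +1))
xi = 0.032431

0.032431


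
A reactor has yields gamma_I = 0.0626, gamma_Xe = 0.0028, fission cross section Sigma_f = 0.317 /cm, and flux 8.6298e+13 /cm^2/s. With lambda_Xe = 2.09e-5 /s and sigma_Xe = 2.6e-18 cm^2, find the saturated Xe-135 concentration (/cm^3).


Xe_eq = (gamma_I + gamma_Xe) * Sigma_f * phi / (lambda_Xe + sigma_Xe * phi)
Numerator = (0.0626 + 0.0028) * 0.317 * 8.6298e+13 = 1.789113e+12
Denominator = 2.09e-5 + 2.6e-18 * 8.6298e+13 = 2.452748e-04
Xe_eq = 1.789113e+12 / 2.452748e-04 = 7.2943e+15 /cm^3

7.2943e+15


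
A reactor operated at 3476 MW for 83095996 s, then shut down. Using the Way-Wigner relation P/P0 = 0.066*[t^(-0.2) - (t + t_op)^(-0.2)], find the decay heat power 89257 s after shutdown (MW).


P/P0 = 0.066 * [t^(-0.2) - (t + t_op)^(-0.2)]
P/P0 = 0.066 * [89257^(-0.2) - (89257 + 83095996)^(-0.2)]
P/P0 = 0.066 * [0.1022990 - 0.02606098] = 0.005031709
P = 3476 * 0.005031709 = 17.490 MW

17.490


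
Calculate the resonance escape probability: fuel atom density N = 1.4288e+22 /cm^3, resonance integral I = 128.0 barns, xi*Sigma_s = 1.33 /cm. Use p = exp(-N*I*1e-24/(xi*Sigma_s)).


p = exp(-N * I * 1e-24 / (xi*Sigma_s))
p = exp(-1.4288e+22 * 128.0 * 1e-24 / 1.33)
p = 0.25282

0.25282


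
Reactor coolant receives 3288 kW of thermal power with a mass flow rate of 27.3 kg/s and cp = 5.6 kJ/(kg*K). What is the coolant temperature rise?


dT = Q / (m_dot * cp)
dT = 3288 / (27.3 * 5.6)
dT = 21.507 C

21.507


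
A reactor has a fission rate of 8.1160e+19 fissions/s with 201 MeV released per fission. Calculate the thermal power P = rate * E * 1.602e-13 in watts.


P = fission_rate * E_MeV * 1.602e-13
P = 8.1160e+19 * 201 * 1.602e-13
P = 2.6134e+09 W

2.6134e+09


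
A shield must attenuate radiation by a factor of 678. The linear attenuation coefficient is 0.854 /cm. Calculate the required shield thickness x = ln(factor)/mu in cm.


x = ln(factor) / mu
x = ln(678) / 0.854
x = 7.6337 cm

7.6337


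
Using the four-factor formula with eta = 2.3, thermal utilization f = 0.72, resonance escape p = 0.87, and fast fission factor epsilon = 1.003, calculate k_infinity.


k_inf = eta * f * p * epsilon
k_inf = 2.3 * 0.72 * 0.87 * 1.003
k_inf = 1.4450

1.4450


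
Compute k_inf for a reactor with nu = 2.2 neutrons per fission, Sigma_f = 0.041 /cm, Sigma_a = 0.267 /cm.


k_inf = nu * Sigma_f / Sigma_a
k_inf = 2.2 * 0.041 / 0.267
k_inf = 0.33783

0.33783


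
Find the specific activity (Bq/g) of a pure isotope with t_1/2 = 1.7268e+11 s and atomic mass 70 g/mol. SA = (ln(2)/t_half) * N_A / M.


lambda = ln(2) / t_half = ln(2) / 1.7268e+11 = 4.014056e-12 /s
SA = lambda * N_A / M
SA = 4.014056e-12 * 6.022e23 / 70
SA = 3.4532e+10 Bq/g

3.4532e+10


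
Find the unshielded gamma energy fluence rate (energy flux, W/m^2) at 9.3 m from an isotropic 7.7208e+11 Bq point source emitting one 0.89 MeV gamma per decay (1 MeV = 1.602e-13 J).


psi = A * E * 1.602e-13 / (4*pi*r^2)
psi = 7.7208e+11 * 0.89 * 1.602e-13 / (4*pi*9.3^2)
psi = 1.0128e-04 W/m^2

1.0128e-04


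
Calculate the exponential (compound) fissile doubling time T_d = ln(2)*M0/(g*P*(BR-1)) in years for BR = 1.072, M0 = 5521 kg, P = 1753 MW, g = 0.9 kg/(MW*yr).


Breeding gain G = BR - 1 = 1.072 - 1 = 0.072
Fissile production rate = g * P * G = 0.9 * 1753 * 0.072 = 113.5944 kg/yr
T_d = ln(2) * M0 / (g * P * G)
T_d = ln(2) * 5521 / 113.5944 = 33.689 yr

33.689


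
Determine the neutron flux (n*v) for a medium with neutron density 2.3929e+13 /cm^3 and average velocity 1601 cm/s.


phi = n * v
phi = 2.3929e+13 * 1601
phi = 3.8310e+16 /cm^2/s

3.8310e+16


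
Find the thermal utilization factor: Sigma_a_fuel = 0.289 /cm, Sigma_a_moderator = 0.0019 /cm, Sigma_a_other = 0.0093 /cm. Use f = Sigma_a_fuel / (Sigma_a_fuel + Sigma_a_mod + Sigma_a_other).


f = Sigma_a_fuel / (Sigma_a_fuel + Sigma_a_mod + Sigma_a_other)
f = 0.289 / (0.289 + 0.0019 + 0.0093)
f = 0.96269

0.96269


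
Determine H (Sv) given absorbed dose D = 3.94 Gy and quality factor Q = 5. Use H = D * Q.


H = D * Q
H = 3.94 * 5
H = 19.700 Sv

19.700


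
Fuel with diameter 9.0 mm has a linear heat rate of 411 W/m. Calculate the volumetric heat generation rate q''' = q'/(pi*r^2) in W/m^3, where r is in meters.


r = D / 2 / 1000 = 9.0 / 2 / 1000 = 0.0045 m
q''' = q' / (pi * r^2)
q''' = 411 / (pi * 0.0045^2)
q''' = 6.4605e+06 W/m^3

6.4605e+06


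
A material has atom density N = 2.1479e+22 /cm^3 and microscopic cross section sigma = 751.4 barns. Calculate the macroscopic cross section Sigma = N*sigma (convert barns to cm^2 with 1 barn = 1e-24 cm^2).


Sigma = N * sigma_barns * 1e-24
Sigma = 2.1479e+22 * 751.4 * 1e-24
Sigma = 16.139 /cm

16.139


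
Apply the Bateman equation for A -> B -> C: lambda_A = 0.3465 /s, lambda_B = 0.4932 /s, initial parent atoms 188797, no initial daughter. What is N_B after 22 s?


N_B(t) = lambda_A * N_A0 / (lambda_B - lambda_A) * [exp(-lambda_A*t) - exp(-lambda_B*t)]
exp(-0.3465*22) = 4.890724e-04; exp(-0.4932*22) = 1.939685e-05
N_B = 0.3465 * 188797 / (0.4932 - 0.3465) * (4.890724e-04 - 1.939685e-05)
N_B = 209.44

209.44


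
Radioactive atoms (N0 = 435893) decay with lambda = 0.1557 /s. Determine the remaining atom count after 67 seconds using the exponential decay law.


N = N0 * exp(-lambda * t)
N = 435893 * exp(-0.1557 * 67)
N = 12.849

12.849


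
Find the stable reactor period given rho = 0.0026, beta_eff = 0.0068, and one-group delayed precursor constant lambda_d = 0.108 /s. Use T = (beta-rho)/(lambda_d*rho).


T = (beta - rho) / (lambda_d * rho)
T = (0.0068 - 0.0026) / (0.108 * 0.0026)
T = 14.957 s

14.957


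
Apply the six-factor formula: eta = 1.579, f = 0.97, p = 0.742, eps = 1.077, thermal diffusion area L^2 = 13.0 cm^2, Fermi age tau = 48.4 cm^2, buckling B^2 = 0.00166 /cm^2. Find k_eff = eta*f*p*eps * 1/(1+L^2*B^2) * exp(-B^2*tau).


k_inf = eta*f*p*eps = 1.579*0.97*0.742*1.077 = 1.223978
P_TNL = 1/(1 + L^2*B^2) = 1/(1 + 13.0*0.00166) = 0.9788759
P_FNL = exp(-B^2*tau) = exp(-0.00166*48.4) = 0.9227988
k_eff = k_inf * P_TNL * P_FNL = 1.223978 * 0.9788759 * 0.9227988
k_eff = 1.1056

1.1056


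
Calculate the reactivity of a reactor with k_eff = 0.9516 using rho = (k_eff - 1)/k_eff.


rho = (k_eff - 1) / k_eff
rho = (0.9516 - 1) / 0.9516
rho = -0.050862

-0.050862
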